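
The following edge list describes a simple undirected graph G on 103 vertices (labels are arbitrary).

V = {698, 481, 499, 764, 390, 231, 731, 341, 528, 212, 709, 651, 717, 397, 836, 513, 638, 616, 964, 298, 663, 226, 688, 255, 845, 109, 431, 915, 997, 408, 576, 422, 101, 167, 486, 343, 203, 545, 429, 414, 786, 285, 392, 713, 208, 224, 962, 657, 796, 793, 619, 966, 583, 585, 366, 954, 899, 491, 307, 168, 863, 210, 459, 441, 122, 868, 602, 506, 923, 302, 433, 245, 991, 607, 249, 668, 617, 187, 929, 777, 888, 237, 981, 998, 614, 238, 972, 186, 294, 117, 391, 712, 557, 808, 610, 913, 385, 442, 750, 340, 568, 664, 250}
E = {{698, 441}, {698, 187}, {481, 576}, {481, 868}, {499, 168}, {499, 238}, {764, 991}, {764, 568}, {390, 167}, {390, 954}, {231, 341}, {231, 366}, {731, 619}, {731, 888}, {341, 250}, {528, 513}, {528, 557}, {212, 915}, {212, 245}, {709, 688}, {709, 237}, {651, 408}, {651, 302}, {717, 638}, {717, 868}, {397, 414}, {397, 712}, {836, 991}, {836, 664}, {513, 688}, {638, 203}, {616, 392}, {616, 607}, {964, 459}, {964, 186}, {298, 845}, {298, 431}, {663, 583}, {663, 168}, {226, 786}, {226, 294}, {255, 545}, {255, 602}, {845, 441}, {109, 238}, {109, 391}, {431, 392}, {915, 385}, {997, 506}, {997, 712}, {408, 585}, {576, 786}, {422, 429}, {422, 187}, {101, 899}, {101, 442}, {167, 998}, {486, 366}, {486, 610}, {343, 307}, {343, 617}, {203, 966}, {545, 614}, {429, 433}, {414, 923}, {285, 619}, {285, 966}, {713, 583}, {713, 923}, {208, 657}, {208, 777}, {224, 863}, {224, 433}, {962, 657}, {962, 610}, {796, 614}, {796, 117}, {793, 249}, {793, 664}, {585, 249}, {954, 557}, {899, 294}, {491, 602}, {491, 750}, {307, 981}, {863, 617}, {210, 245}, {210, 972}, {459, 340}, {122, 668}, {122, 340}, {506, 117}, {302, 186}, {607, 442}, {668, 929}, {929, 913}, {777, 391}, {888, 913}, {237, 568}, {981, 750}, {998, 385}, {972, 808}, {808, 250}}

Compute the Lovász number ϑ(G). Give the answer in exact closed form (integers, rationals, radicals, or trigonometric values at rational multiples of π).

N(602) = {255, 491}, |N(602)| = 2.
N(294) = {226, 899}, |N(294)| = 2.
deg(583) = 2; N(583) = {663, 713}.
N(459) = {964, 340}, |N(459)| = 2.
Regular of degree 2 on 103 vertices: the odd cycle C_{103}.
Distinct eigenvalues (to 6 d.p.): [2.0, 1.99628, 1.985134, 1.966602, 1.940755, 1.907689, 1.867525, 1.820414, 1.766531, 1.706077, 1.639275, 1.566376, 1.487649, 1.403389, 1.313908, 1.219538, 1.120632, 1.017558, 0.910698, 0.80045, 0.687224, 0.571442, 0.453534, 0.333938, 0.213101, 0.091471, -0.0305, -0.152357, -0.273647, -0.393919, -0.512726, -0.629626, -0.744183, -0.855972, -0.964576, -1.069593, -1.17063, -1.267312, -1.35928, -1.446192, -1.527723, -1.603572, -1.673454, -1.737112, -1.794307, -1.844828, -1.888485, -1.925117, -1.954588, -1.976787, -1.991633, -1.99907].
With N=103: ϑ(G) = 103·(-(-1)*2*cos(pi/103))/(2−(-2*cos(pi/103))) = 103*cos(pi/103)/(cos(pi/103) + 1).
= 51.4880205… (decimal).
Check 51 ≤ 103*cos(pi/103)/(cos(pi/103) + 1) ≤ 52: both strict.

103*cos(pi/103)/(cos(pi/103) + 1)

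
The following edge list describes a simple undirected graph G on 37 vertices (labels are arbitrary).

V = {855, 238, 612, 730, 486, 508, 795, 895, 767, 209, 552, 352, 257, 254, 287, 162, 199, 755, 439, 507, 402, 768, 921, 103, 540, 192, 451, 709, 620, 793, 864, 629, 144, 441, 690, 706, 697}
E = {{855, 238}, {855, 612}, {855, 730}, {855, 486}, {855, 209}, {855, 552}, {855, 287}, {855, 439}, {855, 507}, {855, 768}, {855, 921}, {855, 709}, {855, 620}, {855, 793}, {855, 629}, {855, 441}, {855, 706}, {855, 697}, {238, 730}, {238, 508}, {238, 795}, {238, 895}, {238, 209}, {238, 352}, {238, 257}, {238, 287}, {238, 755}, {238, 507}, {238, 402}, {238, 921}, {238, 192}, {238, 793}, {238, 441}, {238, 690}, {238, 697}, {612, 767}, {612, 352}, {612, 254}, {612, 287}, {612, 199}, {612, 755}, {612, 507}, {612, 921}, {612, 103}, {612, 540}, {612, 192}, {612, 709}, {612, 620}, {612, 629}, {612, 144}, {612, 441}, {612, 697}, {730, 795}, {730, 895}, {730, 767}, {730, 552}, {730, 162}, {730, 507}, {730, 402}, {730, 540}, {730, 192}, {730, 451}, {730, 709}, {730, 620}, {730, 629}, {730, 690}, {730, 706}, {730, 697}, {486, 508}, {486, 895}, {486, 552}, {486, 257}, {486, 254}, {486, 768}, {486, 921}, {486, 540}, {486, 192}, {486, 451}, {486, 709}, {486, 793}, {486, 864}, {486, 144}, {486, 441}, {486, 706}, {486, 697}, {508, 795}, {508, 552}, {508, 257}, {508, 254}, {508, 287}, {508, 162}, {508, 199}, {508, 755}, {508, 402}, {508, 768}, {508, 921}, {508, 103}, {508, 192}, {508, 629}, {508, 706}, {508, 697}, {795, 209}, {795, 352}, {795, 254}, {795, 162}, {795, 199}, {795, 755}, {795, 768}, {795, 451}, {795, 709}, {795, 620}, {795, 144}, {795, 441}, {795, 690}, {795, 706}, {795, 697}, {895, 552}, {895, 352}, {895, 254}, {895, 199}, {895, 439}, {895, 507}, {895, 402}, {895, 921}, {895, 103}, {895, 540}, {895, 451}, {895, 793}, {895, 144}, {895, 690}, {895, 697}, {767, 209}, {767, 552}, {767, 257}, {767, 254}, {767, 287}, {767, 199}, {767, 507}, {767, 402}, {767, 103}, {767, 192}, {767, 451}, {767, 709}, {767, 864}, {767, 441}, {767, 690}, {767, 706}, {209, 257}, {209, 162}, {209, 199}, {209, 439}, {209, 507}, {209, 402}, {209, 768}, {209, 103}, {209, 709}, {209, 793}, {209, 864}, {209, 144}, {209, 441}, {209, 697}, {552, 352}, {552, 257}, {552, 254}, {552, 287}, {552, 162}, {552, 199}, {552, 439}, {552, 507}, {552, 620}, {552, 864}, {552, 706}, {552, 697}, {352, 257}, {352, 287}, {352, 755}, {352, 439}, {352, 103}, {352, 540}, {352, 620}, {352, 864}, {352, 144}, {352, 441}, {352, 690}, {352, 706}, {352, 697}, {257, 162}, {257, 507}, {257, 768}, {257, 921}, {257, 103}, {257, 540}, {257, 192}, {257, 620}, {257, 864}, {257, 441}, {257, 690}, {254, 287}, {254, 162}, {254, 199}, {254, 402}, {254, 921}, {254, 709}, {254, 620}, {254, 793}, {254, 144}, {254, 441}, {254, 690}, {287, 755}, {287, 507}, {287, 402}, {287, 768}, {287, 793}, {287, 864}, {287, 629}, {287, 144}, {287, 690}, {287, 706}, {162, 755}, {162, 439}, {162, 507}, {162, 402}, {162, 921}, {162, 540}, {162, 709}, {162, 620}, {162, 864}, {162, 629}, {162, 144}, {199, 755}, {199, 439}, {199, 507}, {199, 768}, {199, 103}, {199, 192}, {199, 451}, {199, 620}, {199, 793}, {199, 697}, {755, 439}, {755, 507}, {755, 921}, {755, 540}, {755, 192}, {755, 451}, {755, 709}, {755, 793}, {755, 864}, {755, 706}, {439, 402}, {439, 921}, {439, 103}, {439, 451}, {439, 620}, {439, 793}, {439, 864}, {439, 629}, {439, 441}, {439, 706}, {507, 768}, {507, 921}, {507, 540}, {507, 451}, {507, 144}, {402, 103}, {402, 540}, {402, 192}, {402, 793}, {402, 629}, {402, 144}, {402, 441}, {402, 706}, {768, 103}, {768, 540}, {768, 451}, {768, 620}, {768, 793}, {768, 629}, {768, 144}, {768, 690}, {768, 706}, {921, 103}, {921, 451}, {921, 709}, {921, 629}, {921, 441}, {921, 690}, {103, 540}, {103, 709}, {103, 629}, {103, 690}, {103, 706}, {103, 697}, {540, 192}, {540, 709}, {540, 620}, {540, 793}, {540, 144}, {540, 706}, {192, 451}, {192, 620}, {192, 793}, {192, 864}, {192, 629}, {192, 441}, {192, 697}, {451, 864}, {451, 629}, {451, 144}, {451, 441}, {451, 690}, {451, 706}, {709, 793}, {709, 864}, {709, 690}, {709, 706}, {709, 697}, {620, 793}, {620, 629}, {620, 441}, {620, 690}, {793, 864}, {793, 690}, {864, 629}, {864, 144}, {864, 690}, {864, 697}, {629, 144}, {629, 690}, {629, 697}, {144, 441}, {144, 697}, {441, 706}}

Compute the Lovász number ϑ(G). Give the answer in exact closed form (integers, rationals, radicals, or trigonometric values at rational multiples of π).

deg(439) = 18; N(439) = {855, 895, 209, 552, 352, 162, 199, 755, 402, 921, 103, 451, 620, 793, 864, 629, 441, 706}.
deg(755) = 18; N(755) = {238, 612, 508, 795, 352, 287, 162, 199, 439, 507, 921, 540, 192, 451, 709, 793, 864, 706}.
N(352) = {238, 612, 795, 895, 552, 257, 287, 755, 439, 103, 540, 620, 864, 144, 441, 690, 706, 697}, |N(352)| = 18.
Vertex 690 has 18 neighbors: 238, 730, 795, 895, 767, 352, 257, 254, 287, 768, 921, 103, 451, 709, 620, 793, 864, 629.
deg(v) = 18 for all v (|V|=37); SR(37,18,8,9) — a Paley graph.
spec(A) ≈ [18.0, 2.541, -3.541] (distinct, 3 d.p.).
Lovász (edge-transitive): ϑ = −37·(-sqrt(37)/2 - 1/2)/((18)−(-sqrt(37)/2 - 1/2)) = sqrt(37).
≈ 6.0827625 (to 7 d.p.).

sqrt(37)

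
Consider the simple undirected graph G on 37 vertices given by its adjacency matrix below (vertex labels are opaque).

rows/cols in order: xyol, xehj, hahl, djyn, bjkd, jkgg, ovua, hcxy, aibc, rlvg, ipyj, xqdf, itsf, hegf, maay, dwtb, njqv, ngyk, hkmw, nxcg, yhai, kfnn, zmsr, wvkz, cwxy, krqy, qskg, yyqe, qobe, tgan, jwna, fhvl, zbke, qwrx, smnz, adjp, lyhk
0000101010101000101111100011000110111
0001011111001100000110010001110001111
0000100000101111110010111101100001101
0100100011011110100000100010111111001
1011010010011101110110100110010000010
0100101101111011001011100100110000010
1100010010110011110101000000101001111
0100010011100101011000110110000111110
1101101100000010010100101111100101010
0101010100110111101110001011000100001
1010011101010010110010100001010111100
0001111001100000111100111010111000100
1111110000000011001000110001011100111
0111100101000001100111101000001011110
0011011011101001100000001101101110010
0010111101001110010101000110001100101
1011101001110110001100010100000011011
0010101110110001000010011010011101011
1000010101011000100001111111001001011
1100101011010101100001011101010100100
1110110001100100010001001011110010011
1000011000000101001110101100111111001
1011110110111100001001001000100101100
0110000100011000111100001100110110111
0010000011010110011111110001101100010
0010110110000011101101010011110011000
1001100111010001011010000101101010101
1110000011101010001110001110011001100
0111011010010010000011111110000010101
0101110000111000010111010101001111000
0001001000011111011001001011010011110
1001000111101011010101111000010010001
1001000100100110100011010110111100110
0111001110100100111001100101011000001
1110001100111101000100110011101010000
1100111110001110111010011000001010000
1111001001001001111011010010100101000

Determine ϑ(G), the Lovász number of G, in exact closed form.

Vertex fhvl has 18 neighbors: xyol, djyn, hcxy, aibc, rlvg, ipyj, itsf, maay, dwtb, ngyk, nxcg, kfnn, zmsr, wvkz, cwxy, tgan, zbke, lyhk.
deg(ovua) = 18; N(ovua) = {xyol, xehj, jkgg, aibc, ipyj, xqdf, maay, dwtb, njqv, ngyk, nxcg, kfnn, qobe, jwna, qwrx, smnz, adjp, lyhk}.
deg(jkgg) = 18; N(jkgg) = {xehj, bjkd, ovua, hcxy, rlvg, ipyj, xqdf, itsf, maay, dwtb, hkmw, yhai, kfnn, zmsr, krqy, qobe, tgan, adjp}.
Vertex maay has 18 neighbors: hahl, djyn, jkgg, ovua, aibc, rlvg, ipyj, itsf, dwtb, njqv, cwxy, krqy, yyqe, qobe, jwna, fhvl, zbke, adjp.
Regular of degree 18 on 37 vertices: Paley(37): SR with (k,λ,μ)=(18,8,9).
The 3 distinct eigenvalues: [18.0, 2.54138, -3.54138].
With N=37: ϑ(G) = 37·(-(-sqrt(37)/2 - 1/2))/(18−(-sqrt(37)/2 - 1/2)) = sqrt(37).
= 6.082762530… (decimal).

sqrt(37)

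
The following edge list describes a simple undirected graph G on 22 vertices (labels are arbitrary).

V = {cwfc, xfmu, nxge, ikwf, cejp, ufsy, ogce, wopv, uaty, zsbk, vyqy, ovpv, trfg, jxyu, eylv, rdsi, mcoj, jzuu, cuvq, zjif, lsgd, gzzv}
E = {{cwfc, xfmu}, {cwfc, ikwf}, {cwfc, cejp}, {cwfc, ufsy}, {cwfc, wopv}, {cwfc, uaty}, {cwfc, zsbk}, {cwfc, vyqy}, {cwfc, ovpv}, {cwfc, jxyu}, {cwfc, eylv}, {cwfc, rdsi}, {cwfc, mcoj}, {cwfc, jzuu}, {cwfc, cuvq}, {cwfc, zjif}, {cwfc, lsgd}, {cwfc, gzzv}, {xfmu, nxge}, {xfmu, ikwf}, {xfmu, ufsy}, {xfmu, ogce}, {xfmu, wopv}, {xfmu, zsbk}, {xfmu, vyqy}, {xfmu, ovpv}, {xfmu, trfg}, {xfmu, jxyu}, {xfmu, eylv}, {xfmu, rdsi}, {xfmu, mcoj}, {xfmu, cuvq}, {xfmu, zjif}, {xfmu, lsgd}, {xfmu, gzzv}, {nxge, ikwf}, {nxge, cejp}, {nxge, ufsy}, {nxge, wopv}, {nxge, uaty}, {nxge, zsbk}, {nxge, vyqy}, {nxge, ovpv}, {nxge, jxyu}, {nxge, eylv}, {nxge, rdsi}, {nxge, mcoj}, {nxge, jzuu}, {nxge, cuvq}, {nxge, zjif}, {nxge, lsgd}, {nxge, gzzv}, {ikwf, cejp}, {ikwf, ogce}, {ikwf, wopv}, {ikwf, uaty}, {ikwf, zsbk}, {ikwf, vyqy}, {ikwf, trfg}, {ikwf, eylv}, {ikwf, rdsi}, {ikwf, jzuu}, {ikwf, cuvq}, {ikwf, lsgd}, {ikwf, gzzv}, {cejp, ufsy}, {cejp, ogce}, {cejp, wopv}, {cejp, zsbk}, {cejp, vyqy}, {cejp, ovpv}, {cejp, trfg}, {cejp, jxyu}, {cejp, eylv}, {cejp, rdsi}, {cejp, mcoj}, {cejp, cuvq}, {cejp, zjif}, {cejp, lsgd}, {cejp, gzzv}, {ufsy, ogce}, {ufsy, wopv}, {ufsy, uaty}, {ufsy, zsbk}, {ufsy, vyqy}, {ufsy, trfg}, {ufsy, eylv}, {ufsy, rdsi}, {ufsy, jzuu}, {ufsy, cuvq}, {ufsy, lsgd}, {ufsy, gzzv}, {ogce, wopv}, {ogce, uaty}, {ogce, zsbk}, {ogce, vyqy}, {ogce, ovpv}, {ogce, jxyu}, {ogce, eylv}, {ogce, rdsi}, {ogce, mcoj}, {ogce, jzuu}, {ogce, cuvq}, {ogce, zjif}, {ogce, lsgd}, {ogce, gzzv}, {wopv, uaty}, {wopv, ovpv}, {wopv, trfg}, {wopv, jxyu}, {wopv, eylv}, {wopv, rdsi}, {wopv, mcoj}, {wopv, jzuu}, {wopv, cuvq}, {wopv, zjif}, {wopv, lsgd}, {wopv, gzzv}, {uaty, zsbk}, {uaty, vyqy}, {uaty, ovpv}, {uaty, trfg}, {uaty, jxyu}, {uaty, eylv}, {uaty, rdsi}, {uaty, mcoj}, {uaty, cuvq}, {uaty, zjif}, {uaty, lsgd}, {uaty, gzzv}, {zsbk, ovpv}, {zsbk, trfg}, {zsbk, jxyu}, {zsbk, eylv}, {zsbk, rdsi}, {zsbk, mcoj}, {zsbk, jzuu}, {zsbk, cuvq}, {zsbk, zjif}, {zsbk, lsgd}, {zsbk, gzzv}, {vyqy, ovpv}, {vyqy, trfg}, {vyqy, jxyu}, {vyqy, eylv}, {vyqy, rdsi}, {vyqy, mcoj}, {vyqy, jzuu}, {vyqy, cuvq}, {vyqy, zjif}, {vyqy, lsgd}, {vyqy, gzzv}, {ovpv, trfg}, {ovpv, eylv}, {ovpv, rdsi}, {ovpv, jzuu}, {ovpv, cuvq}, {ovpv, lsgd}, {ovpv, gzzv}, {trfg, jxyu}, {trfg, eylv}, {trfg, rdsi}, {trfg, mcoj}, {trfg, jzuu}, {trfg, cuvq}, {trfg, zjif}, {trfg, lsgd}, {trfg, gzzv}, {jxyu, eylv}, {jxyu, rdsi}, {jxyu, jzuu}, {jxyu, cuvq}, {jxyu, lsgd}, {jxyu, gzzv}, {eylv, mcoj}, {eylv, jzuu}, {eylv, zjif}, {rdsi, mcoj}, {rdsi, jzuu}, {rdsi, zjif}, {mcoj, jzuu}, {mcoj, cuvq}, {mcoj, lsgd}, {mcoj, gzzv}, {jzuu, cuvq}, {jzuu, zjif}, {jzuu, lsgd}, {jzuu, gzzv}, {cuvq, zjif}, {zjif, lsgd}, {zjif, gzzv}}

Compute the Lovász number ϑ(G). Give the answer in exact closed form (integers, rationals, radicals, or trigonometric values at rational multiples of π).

N(uaty) = {cwfc, nxge, ikwf, ufsy, ogce, wopv, zsbk, vyqy, ovpv, trfg, jxyu, eylv, rdsi, mcoj, cuvq, zjif, lsgd, gzzv}, |N(uaty)| = 18.
deg(gzzv) = 17; N(gzzv) = {cwfc, xfmu, nxge, ikwf, cejp, ufsy, ogce, wopv, uaty, zsbk, vyqy, ovpv, trfg, jxyu, mcoj, jzuu, zjif}.
deg(ikwf) = 16; N(ikwf) = {cwfc, xfmu, nxge, cejp, ogce, wopv, uaty, zsbk, vyqy, trfg, eylv, rdsi, jzuu, cuvq, lsgd, gzzv}.
deg(lsgd) = 17; N(lsgd) = {cwfc, xfmu, nxge, ikwf, cejp, ufsy, ogce, wopv, uaty, zsbk, vyqy, ovpv, trfg, jxyu, mcoj, jzuu, zjif}.
K_{6,5,4,4,3} (perfect); ϑ(G) = α(G) = max{6,5,4,4,3} = 6.
≈ 6.000000000 (to 9 d.p.).
Lovász sandwich 6 ≤ 6 ≤ 6: collapsed.

6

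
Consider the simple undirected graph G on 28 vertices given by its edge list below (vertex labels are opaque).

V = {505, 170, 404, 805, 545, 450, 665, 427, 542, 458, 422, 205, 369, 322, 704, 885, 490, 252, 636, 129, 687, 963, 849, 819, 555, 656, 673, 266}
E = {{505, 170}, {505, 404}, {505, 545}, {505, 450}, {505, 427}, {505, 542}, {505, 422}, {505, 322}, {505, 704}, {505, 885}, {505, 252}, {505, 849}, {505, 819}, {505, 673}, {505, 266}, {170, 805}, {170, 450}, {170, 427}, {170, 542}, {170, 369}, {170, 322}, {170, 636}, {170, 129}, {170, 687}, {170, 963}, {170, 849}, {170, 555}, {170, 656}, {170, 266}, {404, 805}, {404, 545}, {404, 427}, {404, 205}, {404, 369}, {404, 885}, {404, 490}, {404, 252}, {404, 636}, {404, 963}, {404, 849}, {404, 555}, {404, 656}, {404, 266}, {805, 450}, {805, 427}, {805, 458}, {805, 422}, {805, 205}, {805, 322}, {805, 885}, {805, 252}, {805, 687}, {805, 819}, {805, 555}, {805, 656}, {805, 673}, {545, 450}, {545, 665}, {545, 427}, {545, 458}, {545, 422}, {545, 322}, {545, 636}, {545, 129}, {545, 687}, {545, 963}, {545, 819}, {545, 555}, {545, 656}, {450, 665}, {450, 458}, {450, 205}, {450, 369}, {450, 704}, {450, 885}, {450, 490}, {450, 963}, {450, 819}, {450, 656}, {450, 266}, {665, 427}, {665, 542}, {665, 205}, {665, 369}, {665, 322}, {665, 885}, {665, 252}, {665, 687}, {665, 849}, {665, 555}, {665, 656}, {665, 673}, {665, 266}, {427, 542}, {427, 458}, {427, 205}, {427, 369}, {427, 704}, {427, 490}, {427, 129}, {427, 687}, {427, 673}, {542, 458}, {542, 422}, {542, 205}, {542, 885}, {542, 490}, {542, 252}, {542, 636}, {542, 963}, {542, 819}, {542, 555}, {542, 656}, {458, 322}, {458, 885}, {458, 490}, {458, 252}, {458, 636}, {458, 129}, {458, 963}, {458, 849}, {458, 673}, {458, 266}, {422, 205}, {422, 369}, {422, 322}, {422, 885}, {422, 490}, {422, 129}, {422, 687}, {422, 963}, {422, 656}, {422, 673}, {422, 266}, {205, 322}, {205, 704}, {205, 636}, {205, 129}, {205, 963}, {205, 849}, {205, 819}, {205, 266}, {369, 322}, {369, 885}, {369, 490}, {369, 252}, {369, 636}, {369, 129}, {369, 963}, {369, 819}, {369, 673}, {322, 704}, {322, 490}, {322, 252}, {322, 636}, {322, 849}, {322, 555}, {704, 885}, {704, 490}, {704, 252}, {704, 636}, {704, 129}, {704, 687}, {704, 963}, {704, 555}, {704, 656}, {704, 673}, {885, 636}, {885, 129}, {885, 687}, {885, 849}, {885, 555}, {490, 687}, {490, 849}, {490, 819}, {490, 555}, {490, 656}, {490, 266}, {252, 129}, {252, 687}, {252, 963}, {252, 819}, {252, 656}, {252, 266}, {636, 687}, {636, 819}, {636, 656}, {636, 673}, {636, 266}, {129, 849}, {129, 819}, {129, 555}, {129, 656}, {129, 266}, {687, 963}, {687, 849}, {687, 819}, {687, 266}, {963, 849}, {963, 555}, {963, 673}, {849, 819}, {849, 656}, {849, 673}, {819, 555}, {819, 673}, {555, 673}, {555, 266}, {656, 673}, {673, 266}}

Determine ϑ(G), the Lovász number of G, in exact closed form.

7

deg(636) = 15; N(636) = {170, 404, 545, 542, 458, 205, 369, 322, 704, 885, 687, 819, 656, 673, 266}.
deg(266) = 15; N(266) = {505, 170, 404, 450, 665, 458, 422, 205, 490, 252, 636, 129, 687, 555, 673}.
Vertex 404 has 15 neighbors: 505, 805, 545, 427, 205, 369, 885, 490, 252, 636, 963, 849, 555, 656, 266.
N(322) = {505, 170, 805, 545, 665, 458, 422, 205, 369, 704, 490, 252, 636, 849, 555}, |N(322)| = 15.
Every vertex has degree 15 (N=28); this is K(8,2), the Kneser graph.
The 3 distinct eigenvalues: [15.0, 1.0, -5.0].
Lovász: ϑ = −28(-5)/(15+-1*(-5)) = 7.
Numerically 7.00000.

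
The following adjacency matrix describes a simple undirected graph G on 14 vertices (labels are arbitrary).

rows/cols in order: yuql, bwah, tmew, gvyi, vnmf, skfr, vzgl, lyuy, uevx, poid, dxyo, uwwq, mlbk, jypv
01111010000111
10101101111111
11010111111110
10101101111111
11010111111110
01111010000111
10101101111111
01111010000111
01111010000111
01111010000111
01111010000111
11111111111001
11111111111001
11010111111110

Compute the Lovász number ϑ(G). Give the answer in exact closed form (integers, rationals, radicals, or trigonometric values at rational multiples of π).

6

N(bwah) = {yuql, tmew, vnmf, skfr, lyuy, uevx, poid, dxyo, uwwq, mlbk, jypv}, |N(bwah)| = 11.
N(lyuy) = {bwah, tmew, gvyi, vnmf, vzgl, uwwq, mlbk, jypv}, |N(lyuy)| = 8.
deg(tmew) = 11; N(tmew) = {yuql, bwah, gvyi, skfr, vzgl, lyuy, uevx, poid, dxyo, uwwq, mlbk}.
Vertex vnmf has 11 neighbors: yuql, bwah, gvyi, skfr, vzgl, lyuy, uevx, poid, dxyo, uwwq, mlbk.
Complete 4-partite, parts [6, 3, 3, 2]: perfect, ϑ = α = 6.
= 6.00000000… (decimal).
6 ≤ 6 ≤ 6: collapsed.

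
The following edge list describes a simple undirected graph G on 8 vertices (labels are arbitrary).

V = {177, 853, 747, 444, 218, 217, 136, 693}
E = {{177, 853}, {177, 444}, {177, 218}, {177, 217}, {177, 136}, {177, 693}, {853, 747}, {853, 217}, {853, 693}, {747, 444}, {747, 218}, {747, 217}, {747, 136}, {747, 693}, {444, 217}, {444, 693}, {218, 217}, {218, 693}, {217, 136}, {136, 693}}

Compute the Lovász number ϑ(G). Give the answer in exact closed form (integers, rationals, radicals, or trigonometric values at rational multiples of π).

N(693) = {177, 853, 747, 444, 218, 136}, |N(693)| = 6.
N(747) = {853, 444, 218, 217, 136, 693}, |N(747)| = 6.
N(177) = {853, 444, 218, 217, 136, 693}, |N(177)| = 6.
deg(218) = 4; N(218) = {177, 747, 217, 693}.
Complete multipartite on [4, 2, 2]: sandwich collapses at ϑ=4.
= 4.0000000… (decimal).
Check 4 ≤ 4 ≤ 4: collapsed.

4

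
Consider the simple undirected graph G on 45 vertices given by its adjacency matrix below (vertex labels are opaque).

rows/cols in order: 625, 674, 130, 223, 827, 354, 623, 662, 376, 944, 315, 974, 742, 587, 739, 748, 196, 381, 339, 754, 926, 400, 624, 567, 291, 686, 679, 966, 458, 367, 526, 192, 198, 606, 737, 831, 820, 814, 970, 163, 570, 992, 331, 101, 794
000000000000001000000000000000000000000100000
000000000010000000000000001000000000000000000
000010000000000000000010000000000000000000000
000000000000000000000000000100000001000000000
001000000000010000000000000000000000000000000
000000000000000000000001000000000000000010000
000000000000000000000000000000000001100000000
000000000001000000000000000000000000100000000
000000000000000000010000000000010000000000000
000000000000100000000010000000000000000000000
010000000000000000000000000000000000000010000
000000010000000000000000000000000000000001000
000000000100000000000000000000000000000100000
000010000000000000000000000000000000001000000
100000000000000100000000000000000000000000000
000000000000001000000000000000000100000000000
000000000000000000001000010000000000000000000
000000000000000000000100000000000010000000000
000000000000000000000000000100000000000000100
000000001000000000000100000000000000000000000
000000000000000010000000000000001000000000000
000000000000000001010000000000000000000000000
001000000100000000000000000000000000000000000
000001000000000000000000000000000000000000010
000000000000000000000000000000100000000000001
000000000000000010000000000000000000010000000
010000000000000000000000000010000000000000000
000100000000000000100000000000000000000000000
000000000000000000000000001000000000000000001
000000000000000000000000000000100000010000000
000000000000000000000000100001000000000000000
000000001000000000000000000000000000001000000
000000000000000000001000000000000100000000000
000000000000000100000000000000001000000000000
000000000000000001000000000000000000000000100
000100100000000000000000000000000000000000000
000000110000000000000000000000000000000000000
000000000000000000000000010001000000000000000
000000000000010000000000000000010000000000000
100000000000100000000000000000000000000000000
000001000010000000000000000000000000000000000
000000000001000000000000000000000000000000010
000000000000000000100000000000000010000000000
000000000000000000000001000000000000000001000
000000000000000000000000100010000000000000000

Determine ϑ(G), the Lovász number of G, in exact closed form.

45*cos(pi/45)/(cos(pi/45) + 1)

N(831) = {223, 623}, |N(831)| = 2.
Vertex 662 has 2 neighbors: 974, 820.
N(458) = {679, 794}, |N(458)| = 2.
deg(679) = 2; N(679) = {674, 458}.
deg(v) = 2 for all v (|V|=45); this is C_{45}, the 45-cycle.
spec(A) ≈ [2.0, 1.9805, 1.9225, 1.8271, 1.6961, 1.5321, 1.3383, 1.1184, 0.8767, 0.618, 0.3473, 0.0698, -0.2091, -0.4838, -0.7492, -1.0, -1.2313, -1.4387, -1.618, -1.7659, -1.8794, -1.9563, -1.9951] (distinct, 4 d.p.).
Lovász (edge-transitive): ϑ = −45·(-2*cos(pi/45))/((2)−(-2*cos(pi/45))) = 45*cos(pi/45)/(cos(pi/45) + 1).
≈ 22.47256 (to 5 d.p.).
Check 22 ≤ 45*cos(pi/45)/(cos(pi/45) + 1) ≤ 23: both strict.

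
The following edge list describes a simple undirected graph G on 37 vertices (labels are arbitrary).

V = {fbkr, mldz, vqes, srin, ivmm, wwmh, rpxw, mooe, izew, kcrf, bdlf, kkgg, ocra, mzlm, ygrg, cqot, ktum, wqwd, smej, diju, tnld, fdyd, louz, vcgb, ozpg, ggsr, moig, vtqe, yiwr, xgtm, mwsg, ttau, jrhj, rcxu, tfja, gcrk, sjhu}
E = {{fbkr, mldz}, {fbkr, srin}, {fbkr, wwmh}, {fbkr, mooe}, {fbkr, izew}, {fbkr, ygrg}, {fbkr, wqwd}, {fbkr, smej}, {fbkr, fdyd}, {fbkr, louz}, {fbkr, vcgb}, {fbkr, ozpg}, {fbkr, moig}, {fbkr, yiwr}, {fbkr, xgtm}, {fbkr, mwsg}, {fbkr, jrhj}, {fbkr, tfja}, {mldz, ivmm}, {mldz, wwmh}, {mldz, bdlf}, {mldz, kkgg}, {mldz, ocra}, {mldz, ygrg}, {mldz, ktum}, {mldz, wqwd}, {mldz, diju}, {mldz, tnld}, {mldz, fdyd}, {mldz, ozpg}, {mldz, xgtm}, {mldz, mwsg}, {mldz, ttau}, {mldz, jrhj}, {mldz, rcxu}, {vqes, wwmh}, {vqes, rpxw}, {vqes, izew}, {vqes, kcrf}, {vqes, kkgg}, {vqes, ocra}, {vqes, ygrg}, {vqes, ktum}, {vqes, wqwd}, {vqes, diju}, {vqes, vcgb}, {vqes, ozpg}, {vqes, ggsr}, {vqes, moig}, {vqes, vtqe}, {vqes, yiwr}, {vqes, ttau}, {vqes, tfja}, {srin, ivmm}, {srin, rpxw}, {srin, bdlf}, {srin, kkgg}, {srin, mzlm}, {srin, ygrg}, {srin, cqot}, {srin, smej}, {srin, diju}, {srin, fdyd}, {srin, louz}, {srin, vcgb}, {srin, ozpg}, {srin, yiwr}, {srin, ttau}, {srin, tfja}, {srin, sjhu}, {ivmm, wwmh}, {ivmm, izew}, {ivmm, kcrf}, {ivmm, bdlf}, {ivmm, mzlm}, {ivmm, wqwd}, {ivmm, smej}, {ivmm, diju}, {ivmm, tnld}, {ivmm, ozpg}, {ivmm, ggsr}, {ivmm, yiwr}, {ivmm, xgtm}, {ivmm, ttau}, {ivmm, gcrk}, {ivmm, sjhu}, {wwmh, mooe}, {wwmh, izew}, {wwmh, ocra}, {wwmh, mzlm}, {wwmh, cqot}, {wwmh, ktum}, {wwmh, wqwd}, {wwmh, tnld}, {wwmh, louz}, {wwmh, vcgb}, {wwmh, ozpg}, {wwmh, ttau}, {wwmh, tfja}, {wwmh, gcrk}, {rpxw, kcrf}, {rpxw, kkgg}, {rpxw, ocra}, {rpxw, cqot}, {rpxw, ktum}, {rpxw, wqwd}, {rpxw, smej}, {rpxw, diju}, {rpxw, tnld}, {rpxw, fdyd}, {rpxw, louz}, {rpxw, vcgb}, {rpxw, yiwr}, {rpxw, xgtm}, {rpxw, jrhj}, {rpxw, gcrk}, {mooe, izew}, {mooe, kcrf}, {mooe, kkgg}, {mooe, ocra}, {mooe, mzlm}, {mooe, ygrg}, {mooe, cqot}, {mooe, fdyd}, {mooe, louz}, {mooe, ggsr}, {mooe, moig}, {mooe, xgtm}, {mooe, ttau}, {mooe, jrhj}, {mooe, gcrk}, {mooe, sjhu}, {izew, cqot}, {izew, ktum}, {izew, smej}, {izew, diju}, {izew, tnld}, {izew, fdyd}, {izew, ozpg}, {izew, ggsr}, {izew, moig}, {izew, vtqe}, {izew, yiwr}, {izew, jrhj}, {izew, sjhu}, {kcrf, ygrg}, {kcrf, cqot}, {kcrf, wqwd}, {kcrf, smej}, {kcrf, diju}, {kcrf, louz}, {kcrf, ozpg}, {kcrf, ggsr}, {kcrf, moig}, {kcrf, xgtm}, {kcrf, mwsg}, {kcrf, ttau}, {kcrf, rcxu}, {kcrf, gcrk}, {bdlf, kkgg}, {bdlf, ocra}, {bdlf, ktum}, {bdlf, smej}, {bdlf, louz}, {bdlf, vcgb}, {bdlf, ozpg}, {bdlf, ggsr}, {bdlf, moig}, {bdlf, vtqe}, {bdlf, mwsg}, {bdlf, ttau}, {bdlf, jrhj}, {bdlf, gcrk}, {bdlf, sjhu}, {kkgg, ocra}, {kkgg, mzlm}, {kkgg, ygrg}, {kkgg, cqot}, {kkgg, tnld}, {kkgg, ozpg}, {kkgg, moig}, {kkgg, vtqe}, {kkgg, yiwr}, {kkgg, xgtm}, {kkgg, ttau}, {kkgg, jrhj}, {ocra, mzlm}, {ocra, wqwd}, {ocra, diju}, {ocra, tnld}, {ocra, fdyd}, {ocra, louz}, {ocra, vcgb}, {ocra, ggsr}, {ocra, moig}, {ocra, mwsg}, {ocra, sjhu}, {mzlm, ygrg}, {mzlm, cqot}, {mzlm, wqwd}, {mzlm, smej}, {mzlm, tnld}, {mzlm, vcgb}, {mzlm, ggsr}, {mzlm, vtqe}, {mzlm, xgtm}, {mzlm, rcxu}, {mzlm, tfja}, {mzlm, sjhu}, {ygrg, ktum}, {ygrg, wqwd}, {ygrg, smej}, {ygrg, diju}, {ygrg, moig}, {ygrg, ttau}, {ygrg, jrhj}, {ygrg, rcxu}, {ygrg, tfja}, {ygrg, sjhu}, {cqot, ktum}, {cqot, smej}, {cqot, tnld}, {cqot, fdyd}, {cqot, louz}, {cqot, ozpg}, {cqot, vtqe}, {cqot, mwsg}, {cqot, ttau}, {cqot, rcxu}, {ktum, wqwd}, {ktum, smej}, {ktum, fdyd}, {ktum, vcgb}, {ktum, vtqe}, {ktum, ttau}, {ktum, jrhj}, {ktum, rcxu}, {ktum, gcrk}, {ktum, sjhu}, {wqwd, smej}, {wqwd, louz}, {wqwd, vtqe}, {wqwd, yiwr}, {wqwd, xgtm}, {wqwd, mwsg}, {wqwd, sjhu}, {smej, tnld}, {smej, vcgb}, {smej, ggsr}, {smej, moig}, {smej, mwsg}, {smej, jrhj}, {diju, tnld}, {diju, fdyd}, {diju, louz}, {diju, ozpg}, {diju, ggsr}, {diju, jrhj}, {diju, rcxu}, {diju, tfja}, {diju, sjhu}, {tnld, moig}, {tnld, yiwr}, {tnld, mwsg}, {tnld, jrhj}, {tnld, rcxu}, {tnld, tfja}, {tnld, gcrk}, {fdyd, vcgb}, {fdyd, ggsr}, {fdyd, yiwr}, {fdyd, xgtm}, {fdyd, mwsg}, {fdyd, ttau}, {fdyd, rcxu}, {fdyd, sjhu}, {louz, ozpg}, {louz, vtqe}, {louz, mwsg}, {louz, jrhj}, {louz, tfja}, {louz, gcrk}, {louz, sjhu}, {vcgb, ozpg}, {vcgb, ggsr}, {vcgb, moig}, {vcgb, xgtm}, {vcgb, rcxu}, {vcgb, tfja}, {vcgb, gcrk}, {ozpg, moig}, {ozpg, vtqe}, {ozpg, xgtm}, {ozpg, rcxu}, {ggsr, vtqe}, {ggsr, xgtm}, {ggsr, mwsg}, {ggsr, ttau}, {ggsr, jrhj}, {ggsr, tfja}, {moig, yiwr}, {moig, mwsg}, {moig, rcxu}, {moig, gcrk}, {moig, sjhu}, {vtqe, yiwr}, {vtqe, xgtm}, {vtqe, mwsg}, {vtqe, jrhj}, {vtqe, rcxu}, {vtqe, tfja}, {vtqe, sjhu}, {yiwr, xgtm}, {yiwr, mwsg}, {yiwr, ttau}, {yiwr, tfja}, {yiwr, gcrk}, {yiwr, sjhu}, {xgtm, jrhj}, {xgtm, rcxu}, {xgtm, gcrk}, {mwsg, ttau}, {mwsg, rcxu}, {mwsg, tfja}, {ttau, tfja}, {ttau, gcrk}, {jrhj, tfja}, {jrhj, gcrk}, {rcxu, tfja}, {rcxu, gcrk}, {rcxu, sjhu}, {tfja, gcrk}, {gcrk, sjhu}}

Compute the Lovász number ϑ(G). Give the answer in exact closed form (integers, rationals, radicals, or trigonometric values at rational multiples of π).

deg(ggsr) = 18; N(ggsr) = {vqes, ivmm, mooe, izew, kcrf, bdlf, ocra, mzlm, smej, diju, fdyd, vcgb, vtqe, xgtm, mwsg, ttau, jrhj, tfja}.
Vertex wqwd has 18 neighbors: fbkr, mldz, vqes, ivmm, wwmh, rpxw, kcrf, ocra, mzlm, ygrg, ktum, smej, louz, vtqe, yiwr, xgtm, mwsg, sjhu.
Vertex jrhj has 18 neighbors: fbkr, mldz, rpxw, mooe, izew, bdlf, kkgg, ygrg, ktum, smej, diju, tnld, louz, ggsr, vtqe, xgtm, tfja, gcrk.
N(ttau) = {mldz, vqes, srin, ivmm, wwmh, mooe, kcrf, bdlf, kkgg, ygrg, cqot, ktum, fdyd, ggsr, yiwr, mwsg, tfja, gcrk}, |N(ttau)| = 18.
37-vertex 18-regular graph: strongly regular (37,18,8,9).
The 3 distinct eigenvalues: [18.0, 2.541381, -3.541381].
ϑ = −N·λ_min/(λ_max−λ_min) = −37·(-sqrt(37)/2 - 1/2)/(18−(-sqrt(37)/2 - 1/2)) = sqrt(37).
≈ 6.082763 (to 6 d.p.).

sqrt(37)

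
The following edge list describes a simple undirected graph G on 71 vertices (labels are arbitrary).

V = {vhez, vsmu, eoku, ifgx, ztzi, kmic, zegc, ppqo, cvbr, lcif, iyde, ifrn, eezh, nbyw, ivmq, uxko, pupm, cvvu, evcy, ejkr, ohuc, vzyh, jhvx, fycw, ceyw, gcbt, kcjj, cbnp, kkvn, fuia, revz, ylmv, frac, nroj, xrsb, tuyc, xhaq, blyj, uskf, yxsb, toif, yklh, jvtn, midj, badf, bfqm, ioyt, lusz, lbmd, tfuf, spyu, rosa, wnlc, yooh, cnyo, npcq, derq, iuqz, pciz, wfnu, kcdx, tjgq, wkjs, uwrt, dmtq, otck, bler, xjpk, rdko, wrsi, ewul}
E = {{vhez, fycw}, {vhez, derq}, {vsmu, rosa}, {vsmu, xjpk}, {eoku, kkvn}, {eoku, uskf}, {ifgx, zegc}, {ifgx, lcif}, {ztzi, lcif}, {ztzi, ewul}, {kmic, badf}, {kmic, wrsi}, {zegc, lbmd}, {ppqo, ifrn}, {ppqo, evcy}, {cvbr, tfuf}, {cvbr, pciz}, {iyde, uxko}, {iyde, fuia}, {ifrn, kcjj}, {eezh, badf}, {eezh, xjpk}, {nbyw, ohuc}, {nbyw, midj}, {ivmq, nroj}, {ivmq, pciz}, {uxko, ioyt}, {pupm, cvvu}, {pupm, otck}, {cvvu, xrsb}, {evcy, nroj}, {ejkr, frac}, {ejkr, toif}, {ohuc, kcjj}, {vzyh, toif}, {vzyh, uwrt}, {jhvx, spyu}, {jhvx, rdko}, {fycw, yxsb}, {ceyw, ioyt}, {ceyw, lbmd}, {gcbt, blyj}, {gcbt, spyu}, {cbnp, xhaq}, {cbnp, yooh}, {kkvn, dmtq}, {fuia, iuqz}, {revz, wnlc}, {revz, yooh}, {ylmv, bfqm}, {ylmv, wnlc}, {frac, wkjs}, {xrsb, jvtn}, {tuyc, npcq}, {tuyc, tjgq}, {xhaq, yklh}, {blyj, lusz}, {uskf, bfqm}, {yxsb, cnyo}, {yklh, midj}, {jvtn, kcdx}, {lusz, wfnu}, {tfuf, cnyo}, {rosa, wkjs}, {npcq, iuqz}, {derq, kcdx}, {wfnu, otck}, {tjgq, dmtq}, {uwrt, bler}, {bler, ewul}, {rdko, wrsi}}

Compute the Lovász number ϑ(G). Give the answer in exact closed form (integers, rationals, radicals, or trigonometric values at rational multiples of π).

N(uxko) = {iyde, ioyt}, |N(uxko)| = 2.
N(ohuc) = {nbyw, kcjj}, |N(ohuc)| = 2.
deg(lcif) = 2; N(lcif) = {ifgx, ztzi}.
Vertex eezh has 2 neighbors: badf, xjpk.
Regular of degree 2 on 71 vertices: a single 71-cycle (edge-transitive).
Distinct eigenvalues (to 5 d.p.): [2.0, 1.99217, 1.96876, 1.92993, 1.876, 1.80739, 1.72463, 1.62837, 1.51937, 1.39848, 1.26665, 1.1249, 0.97435, 0.81617, 0.6516, 0.48194, 0.3085, 0.13265, -0.04424, -0.22079, -0.3956, -0.56732, -0.7346, -0.89613, -1.05065, -1.19694, -1.33387, -1.46036, -1.57542, -1.67814, -1.76774, -1.8435, -1.90483, -1.95125, -1.98241, -1.99804].
With N=71: ϑ(G) = 71·(-(-1)*2*cos(pi/71))/(2−(-2*cos(pi/71))) = 71*cos(pi/71)/(cos(pi/71) + 1).
ϑ(G) ≈ 35.4826.
Lovász sandwich 35 ≤ 71*cos(pi/71)/(cos(pi/71) + 1) ≤ 36: both strict.

71*cos(pi/71)/(cos(pi/71) + 1)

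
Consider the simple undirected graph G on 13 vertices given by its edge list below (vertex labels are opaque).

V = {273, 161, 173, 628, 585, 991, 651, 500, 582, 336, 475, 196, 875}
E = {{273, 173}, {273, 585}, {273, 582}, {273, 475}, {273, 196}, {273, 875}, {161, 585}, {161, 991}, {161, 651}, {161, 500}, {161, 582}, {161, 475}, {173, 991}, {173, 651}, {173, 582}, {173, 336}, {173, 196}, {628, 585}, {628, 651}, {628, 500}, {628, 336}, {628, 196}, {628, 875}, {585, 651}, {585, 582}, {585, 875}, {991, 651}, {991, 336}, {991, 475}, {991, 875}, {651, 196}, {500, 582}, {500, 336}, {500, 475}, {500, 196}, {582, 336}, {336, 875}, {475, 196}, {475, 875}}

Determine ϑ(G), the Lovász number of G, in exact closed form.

sqrt(13)

N(651) = {161, 173, 628, 585, 991, 196}, |N(651)| = 6.
Vertex 273 has 6 neighbors: 173, 585, 582, 475, 196, 875.
Vertex 500 has 6 neighbors: 161, 628, 582, 336, 475, 196.
Vertex 336 has 6 neighbors: 173, 628, 991, 500, 582, 875.
G on 13 vertices is 6-regular; strongly regular (13,6,2,3).
Distinct eigenvalues (to 3 d.p.): [6.0, 1.303, -2.303].
ϑ = −N·λ_min/(λ_max−λ_min) = −13·(-sqrt(13)/2 - 1/2)/(6−(-sqrt(13)/2 - 1/2)) = sqrt(13).
≈ 3.60555 (to 5 d.p.).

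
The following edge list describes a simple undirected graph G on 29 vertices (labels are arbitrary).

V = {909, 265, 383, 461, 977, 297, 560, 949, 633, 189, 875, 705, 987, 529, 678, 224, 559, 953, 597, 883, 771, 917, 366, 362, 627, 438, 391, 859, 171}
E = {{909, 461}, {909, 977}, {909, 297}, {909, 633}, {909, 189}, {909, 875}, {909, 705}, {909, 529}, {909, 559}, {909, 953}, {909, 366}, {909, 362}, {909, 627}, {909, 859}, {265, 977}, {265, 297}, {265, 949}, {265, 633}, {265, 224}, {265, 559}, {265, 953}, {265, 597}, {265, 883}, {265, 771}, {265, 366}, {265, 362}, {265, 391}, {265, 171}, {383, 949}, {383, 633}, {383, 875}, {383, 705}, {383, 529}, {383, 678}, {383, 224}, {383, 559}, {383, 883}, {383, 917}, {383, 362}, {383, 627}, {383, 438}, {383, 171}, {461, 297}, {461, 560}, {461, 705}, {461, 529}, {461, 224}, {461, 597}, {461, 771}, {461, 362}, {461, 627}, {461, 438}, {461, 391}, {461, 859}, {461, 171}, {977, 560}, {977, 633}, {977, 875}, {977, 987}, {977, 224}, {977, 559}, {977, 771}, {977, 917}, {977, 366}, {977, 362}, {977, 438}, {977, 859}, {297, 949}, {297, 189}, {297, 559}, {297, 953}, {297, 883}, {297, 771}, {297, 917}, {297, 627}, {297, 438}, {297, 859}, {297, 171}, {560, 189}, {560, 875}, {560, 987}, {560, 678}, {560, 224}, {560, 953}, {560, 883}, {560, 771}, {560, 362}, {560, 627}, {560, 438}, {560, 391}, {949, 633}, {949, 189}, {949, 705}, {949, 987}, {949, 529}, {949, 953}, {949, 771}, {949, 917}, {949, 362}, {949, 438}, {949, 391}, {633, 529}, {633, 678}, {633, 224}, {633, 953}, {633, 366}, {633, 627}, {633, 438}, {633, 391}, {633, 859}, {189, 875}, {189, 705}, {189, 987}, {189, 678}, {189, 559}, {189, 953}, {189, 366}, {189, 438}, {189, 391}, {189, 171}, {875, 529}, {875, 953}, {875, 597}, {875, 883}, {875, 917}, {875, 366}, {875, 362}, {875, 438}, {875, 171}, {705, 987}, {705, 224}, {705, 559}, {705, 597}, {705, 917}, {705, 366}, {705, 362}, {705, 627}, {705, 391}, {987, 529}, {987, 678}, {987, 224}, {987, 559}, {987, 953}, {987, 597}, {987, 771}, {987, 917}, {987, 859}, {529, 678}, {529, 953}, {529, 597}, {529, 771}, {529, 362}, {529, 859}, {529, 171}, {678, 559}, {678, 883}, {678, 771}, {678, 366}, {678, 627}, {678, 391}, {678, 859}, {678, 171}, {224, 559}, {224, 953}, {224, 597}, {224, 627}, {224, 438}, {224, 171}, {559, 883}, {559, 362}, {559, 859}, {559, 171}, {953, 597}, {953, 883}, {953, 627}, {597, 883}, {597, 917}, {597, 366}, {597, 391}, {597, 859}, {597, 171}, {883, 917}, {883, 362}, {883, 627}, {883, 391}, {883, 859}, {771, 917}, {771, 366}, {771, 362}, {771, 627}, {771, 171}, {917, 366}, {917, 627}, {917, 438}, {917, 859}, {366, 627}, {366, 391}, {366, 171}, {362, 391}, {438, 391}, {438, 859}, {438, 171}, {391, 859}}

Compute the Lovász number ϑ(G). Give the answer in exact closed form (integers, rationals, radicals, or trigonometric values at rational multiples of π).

sqrt(29)

N(529) = {909, 383, 461, 949, 633, 875, 987, 678, 953, 597, 771, 362, 859, 171}, |N(529)| = 14.
Vertex 987 has 14 neighbors: 977, 560, 949, 189, 705, 529, 678, 224, 559, 953, 597, 771, 917, 859.
N(949) = {265, 383, 297, 633, 189, 705, 987, 529, 953, 771, 917, 362, 438, 391}, |N(949)| = 14.
deg(859) = 14; N(859) = {909, 461, 977, 297, 633, 987, 529, 678, 559, 597, 883, 917, 438, 391}.
14-regular, N=29; SR(29,14,6,7) — a Paley graph.
A has 3 distinct eigenvalues ≈ [14.0, 2.1926, -3.1926].
Lovász: ϑ = −29(-sqrt(29)/2 - 1/2)/(14+-(-sqrt(29)/2 - 1/2)) = sqrt(29).
= 5.38516481… (decimal).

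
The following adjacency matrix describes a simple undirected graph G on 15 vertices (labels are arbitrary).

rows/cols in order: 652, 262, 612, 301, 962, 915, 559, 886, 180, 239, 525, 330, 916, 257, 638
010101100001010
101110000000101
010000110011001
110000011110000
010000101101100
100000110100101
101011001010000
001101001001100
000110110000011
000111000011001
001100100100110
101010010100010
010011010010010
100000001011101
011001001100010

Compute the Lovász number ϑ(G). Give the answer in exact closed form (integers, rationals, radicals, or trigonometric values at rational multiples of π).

N(559) = {652, 612, 962, 915, 180, 525}, |N(559)| = 6.
Vertex 180 has 6 neighbors: 301, 962, 559, 886, 257, 638.
deg(262) = 6; N(262) = {652, 612, 301, 962, 916, 638}.
N(886) = {612, 301, 915, 180, 330, 916}, |N(886)| = 6.
Every vertex has degree 6 (N=15); this is K(6,2), the Kneser graph.
spec(A) ≈ [6.0, 1.0, -3.0] (distinct, 6 d.p.).
ϑ = −N·λ_min/(λ_max−λ_min) = −15·(-3)/(6−(-3)) = 5.
= 5.0000000… (decimal).

5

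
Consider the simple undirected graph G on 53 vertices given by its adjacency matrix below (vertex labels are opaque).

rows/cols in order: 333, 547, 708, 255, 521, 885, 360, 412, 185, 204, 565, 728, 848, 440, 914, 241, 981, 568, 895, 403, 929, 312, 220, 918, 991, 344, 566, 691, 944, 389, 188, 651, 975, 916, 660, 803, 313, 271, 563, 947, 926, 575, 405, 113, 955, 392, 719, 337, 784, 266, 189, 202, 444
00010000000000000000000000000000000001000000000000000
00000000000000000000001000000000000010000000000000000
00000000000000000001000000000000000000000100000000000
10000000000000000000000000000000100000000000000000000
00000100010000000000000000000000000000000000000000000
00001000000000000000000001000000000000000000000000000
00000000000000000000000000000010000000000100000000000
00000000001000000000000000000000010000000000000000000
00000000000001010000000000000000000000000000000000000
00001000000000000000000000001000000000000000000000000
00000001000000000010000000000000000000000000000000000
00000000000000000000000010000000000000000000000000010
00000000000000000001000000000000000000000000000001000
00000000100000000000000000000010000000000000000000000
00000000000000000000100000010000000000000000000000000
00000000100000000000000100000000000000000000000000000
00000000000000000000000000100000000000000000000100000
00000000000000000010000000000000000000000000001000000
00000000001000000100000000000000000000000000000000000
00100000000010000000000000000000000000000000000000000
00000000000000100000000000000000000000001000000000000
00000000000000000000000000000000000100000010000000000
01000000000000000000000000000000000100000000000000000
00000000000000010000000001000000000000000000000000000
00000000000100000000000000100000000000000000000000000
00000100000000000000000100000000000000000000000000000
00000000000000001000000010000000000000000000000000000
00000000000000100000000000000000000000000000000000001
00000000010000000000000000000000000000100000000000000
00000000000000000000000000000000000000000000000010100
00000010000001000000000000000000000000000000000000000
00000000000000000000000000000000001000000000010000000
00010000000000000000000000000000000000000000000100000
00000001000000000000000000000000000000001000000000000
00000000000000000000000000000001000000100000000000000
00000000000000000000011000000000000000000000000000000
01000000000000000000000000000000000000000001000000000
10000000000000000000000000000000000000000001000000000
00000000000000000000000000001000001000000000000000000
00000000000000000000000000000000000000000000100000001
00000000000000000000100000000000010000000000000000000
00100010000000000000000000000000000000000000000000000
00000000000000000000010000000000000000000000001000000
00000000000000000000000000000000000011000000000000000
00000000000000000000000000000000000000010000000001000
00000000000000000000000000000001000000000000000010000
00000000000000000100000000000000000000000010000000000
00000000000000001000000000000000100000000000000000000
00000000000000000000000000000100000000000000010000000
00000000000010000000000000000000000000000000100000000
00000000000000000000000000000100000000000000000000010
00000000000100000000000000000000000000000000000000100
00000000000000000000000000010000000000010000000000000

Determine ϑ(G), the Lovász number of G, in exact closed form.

Vertex 566 has 2 neighbors: 981, 991.
deg(947) = 2; N(947) = {955, 444}.
N(575) = {708, 360}, |N(575)| = 2.
N(405) = {312, 719}, |N(405)| = 2.
2-regular, N=53; a single 53-cycle (edge-transitive).
spec(A) ≈ [2.0, 1.986, 1.944, 1.875, 1.779, 1.659, 1.515, 1.35, 1.166, 0.966, 0.752, 0.527, 0.295, 0.059, -0.178, -0.412, -0.641, -0.86, -1.068, -1.26, -1.435, -1.59, -1.722, -1.83, -1.913, -1.968, -1.996] (distinct, 3 d.p.).
With N=53: ϑ(G) = 53·(-(-1)*2*cos(pi/53))/(2−(-2*cos(pi/53))) = 53*cos(pi/53)/(cos(pi/53) + 1).
= 26.47670899… (decimal).
26 ≤ 53*cos(pi/53)/(cos(pi/53) + 1) ≤ 27: both strict.

53*cos(pi/53)/(cos(pi/53) + 1)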